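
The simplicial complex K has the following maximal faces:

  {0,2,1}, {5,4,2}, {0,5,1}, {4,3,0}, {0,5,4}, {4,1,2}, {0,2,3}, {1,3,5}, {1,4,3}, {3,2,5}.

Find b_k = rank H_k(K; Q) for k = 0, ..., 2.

K has 6 vertices, 15 edges, 10 triangles.
rank ∂_0 = 0, rank ∂_1 = 5 ⇒ b_0 = 6 − 0 − 5 = 1; all invariant factors of ∂_1 are 1 so no torsion. So H_0 = Z.
rank ∂_1 = 5, rank ∂_2 = 10 ⇒ b_1 = 15 − 5 − 10 = 0; ∂_2 has invariant factor(s) [2] giving torsion. So H_1 = Z/2.
rank ∂_2 = 10, rank ∂_3 = 0 ⇒ b_2 = 10 − 10 − 0 = 0. So H_2 = 0.

b_0 = 1, b_1 = 0, b_2 = 0.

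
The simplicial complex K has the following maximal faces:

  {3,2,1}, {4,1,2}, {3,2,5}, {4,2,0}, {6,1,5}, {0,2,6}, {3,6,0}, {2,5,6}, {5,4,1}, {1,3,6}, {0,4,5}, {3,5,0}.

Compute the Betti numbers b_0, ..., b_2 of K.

b_0 = 1, b_1 = 0, b_2 = 0.

K has 7 vertices, 18 edges, 12 triangles.
rank ∂_0 = 0, rank ∂_1 = 6 ⇒ b_0 = 7 − 0 − 6 = 1; all invariant factors of ∂_1 are 1 so no torsion. So H_0 = Z.
rank ∂_1 = 6, rank ∂_2 = 12 ⇒ b_1 = 18 − 6 − 12 = 0; ∂_2 has invariant factor(s) [2] giving torsion. So H_1 = Z/2Z.
rank ∂_2 = 12, rank ∂_3 = 0 ⇒ b_2 = 12 − 12 − 0 = 0. So H_2 = 0.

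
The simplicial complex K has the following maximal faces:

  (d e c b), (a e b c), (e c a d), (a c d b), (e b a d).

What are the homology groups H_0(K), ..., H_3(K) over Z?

Fix the vertex order a < b < c < d < e and write every simplex with vertices in increasing order. Then dim K = 3 and the simplices of K are:

  0-simplices (5): a, b, c, d, e
  1-simplices (10): ab, ac, ad, ae, bc, bd, be, cd, ce, de
  2-simplices (10): abc, abd, abe, acd, ace, ade, bcd, bce, bde, cde
  3-simplices (5): abcd, abce, abde, acde, bcde

giving chain groups C_0 ≅ Z^5, C_1 ≅ Z^10, C_2 ≅ Z^10, C_3 ≅ Z^5.

Boundary ∂_1: C_1 → C_0 maps an edge to its endpoints' difference, ∂[p,q] = q − p. For instance
  ∂bc = c − b.
The 5×10 boundary matrix has rank 4 and Smith normal form diag(1,1,1,1).

The boundary map ∂_2: C_2 → C_1 sends each 2-simplex [p,q,r] to [q,r] − [p,r] + [p,q]. For instance
  ∂ace = ce − ae + ac,
  ∂abd = bd − ad + ab.
The 10×10 boundary matrix has rank 6 and Smith normal form diag(1,1,1,1,1,1).

Boundary ∂_3: C_3 → C_2 sends each 3-simplex σ to the alternating sum Σ_i (−1)^i (σ with its i-th vertex removed). For instance
  ∂abde = bde − ade + abe − abd,
  ∂bcde = cde − bde + bce − bcd.
As a 10×5 matrix over Z this has rank 4, with invariant factors (1,1,1,1).

Now H_k = ker ∂_k / im ∂_{k+1}, so:

  H_0: rank C_0 − rank ∂_1 = 5 − 4 = 1, and the invariant factors of ∂_1 are all 1, so H_0 = Z.
  H_1: rank ker ∂_1 − rank ∂_2 = (10 − 4) − 6 = 0, and the invariant factors of ∂_2 are all 1, so H_1 = 0.
  H_2: rank ker ∂_2 − rank ∂_3 = (10 − 6) − 4 = 0, and the invariant factors of ∂_3 are all 1, so H_2 = 0.
  H_3: rank ker ∂_3 − rank ∂_4 = (5 − 4) − 0 = 1, and there is no ∂_4, so H_3 = Z.

H_0 = Z,  H_1 = 0,  H_2 = 0,  H_3 = Z.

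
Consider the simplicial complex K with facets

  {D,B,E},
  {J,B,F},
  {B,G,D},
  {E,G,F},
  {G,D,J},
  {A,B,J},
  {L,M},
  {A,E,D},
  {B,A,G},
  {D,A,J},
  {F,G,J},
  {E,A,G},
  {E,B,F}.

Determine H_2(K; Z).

Take the total order A < B < D < E < F < G < J < L < M on the vertex set. Then K (dimension 2) consists of the simplices:

  0-simplices (9): A, B, D, E, F, G, J, L, M
  1-simplices (19): AB, AD, AE, AG, AJ, BD, BE, BF, BG, BJ, DE, DG, DJ, EF, EG, FG, FJ, GJ, LM
  2-simplices (12): ABG, ABJ, ADE, ADJ, AEG, BDE, BDG, BEF, BFJ, DGJ, EFG, FGJ

so the chain groups are C_0 ≅ Z^9, C_1 ≅ Z^19, C_2 ≅ Z^12.

The boundary map ∂_1: C_1 → C_0 is given by ∂[p,q] = [q] − [p].
The 9×19 boundary matrix has rank 7 and Smith normal form diag(1,1,1,1,1,1,1).

The boundary map ∂_2: C_2 → C_1 maps a triangle to the signed sum of its edges. For instance
  ∂BEF = EF − BF + BE,
  ∂ADJ = DJ − AJ + AD.
This gives a 19×12 integer matrix of rank 12; reducing to Smith normal form yields diagonal entries (1,1,1,1,1,1,1,1,1,1,1,2).

Reading off H_k = ker ∂_k / im ∂_{k+1}:

  H_2: rank ker ∂_2 − rank ∂_3 = (12 − 12) − 0 = 0, and there is no ∂_3, so H_2 = 0.

H_2 ≅ 0.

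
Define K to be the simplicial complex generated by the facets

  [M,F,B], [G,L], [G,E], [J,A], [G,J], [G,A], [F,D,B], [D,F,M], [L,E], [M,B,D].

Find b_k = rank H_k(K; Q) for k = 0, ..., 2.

Take the total order A < B < D < E < F < G < J < L < M on the vertex set. Then K (dimension 2) consists of the simplices:

  0-simplices (9): A, B, D, E, F, G, J, L, M
  1-simplices (12): AG, AJ, BD, BF, BM, DF, DM, EG, EL, FM, GJ, GL
  2-simplices (4): BDF, BDM, BFM, DFM

so the chain groups are C_0 ≅ Z^9, C_1 ≅ Z^12, C_2 ≅ Z^4.

∂_1: C_1 → C_0 sends each edge [p,q] (with p < q) to q − p.
The resulting 9×12 matrix has rank 7, and its Smith normal form has invariant factors (1,1,1,1,1,1,1).

The boundary map ∂_2: C_2 → C_1 maps a triangle to the signed sum of its edges. For instance
  ∂BDF = DF − BF + BD,
  ∂BFM = FM − BM + BF.
The resulting 12×4 matrix has rank 3, and its Smith normal form has invariant factors (1,1,1).

From H_k ≅ ker(∂_k) / im(∂_{k+1}) we obtain:

  H_0: rank C_0 − rank ∂_1 = 9 − 7 = 2, and the invariant factors of ∂_1 are all 1, so H_0 = Z^2.
  H_1: rank ker ∂_1 − rank ∂_2 = (12 − 7) − 3 = 2, and the invariant factors of ∂_2 are all 1, so H_1 = Z^2.
  H_2: rank ker ∂_2 − rank ∂_3 = (4 − 3) − 0 = 1, and there is no ∂_3, so H_2 = Z.

Hence the Betti numbers are b_0 = 2, b_1 = 2, b_2 = 1.

b_0 = 2, b_1 = 2, b_2 = 1.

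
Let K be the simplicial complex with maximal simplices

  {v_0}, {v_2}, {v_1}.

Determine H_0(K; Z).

H_0 = Z^3.

Take the total order v_0 < v_1 < v_2 on the vertex set. Then K (dimension 0) consists of the simplices:

  0-simplices (3): [v_0], [v_1], [v_2]

giving chain groups C_0 ≅ Z^3.

From H_k ≅ ker(∂_k) / im(∂_{k+1}) we obtain:

  H_0: rank C_0 − rank ∂_1 = 3 − 0 = 3, and there is no ∂_1, so H_0 ≅ Z^3.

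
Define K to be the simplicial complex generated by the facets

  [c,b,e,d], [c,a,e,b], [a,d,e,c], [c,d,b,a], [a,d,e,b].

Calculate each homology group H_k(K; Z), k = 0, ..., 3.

Fix the vertex order a < b < c < d < e and write every simplex with vertices in increasing order. Then dim K = 3 and the simplices of K are:

  0-simplices (5): a, b, c, d, e
  1-simplices (10): ab, ac, ad, ae, bc, bd, be, cd, ce, de
  2-simplices (10): abc, abd, abe, acd, ace, ade, bcd, bce, bde, cde
  3-simplices (5): abcd, abce, abde, acde, bcde

Hence C_0 ≅ Z^5, C_1 ≅ Z^10, C_2 ≅ Z^10, C_3 ≅ Z^5.

Boundary ∂_1: C_1 → C_0 is given by ∂[p,q] = [q] − [p].
This gives a 5×10 integer matrix of rank 4; reducing to Smith normal form yields diagonal entries (1,1,1,1).

Boundary ∂_2: C_2 → C_1 sends each 2-simplex [p,q,r] to [q,r] − [p,r] + [p,q]. For instance
  ∂bde = de − be + bd,
  ∂acd = cd − ad + ac.
This gives a 10×10 integer matrix of rank 6; reducing to Smith normal form yields diagonal entries (1,1,1,1,1,1).

∂_3: C_3 → C_2 sends each 3-simplex σ to the alternating sum Σ_i (−1)^i (σ with its i-th vertex removed). For instance
  ∂bcde = cde − bde + bce − bcd,
  ∂abcd = bcd − acd + abd − abc.
The resulting 10×5 matrix has rank 4, and its Smith normal form has invariant factors (1,1,1,1).

Computing H_k = (kernel of ∂_k) / (image of ∂_{k+1}):

  H_0: rank C_0 − rank ∂_1 = 5 − 4 = 1, and the invariant factors of ∂_1 are all 1, so H_0 = Z.
  H_1: rank ker ∂_1 − rank ∂_2 = (10 − 4) − 6 = 0, and the invariant factors of ∂_2 are all 1, so H_1 = 0.
  H_2: rank ker ∂_2 − rank ∂_3 = (10 − 6) − 4 = 0, and the invariant factors of ∂_3 are all 1, so H_2 = 0.
  H_3: rank ker ∂_3 − rank ∂_4 = (5 − 4) − 0 = 1, and there is no ∂_4, so H_3 = Z.

H_0 = Z,  H_1 = 0,  H_2 = 0,  H_3 = Z.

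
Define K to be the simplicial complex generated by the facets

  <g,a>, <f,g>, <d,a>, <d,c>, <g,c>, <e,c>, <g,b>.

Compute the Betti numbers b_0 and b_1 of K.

b_0 = 1, b_1 = 1.

Fix the vertex order a < b < c < d < e < f < g and write every simplex with vertices in increasing order. Then dim K = 1 and the simplices of K are:

  0-simplices (7): a, b, c, d, e, f, g
  1-simplices (7): ad, ag, bg, cd, ce, cg, fg

giving chain groups C_0 ≅ Z^7, C_1 ≅ Z^7.

The boundary map ∂_1: C_1 → C_0 sends each edge [p,q] (with p < q) to q − p.
The 7×7 boundary matrix has rank 6 and Smith normal form diag(1,1,1,1,1,1).

From H_k ≅ ker(∂_k) / im(∂_{k+1}) we obtain:

  H_0: rank C_0 − rank ∂_1 = 7 − 6 = 1, and the invariant factors of ∂_1 are all 1, so H_0 ≅ Z.
  H_1: rank ker ∂_1 − rank ∂_2 = (7 − 6) − 0 = 1, and there is no ∂_2, so H_1 ≅ Z.

As a check, the Euler characteristic is 7 − 7 = 0, which agrees with 1 − 1 = 0.

Hence the Betti numbers are b_0 = 1, b_1 = 1.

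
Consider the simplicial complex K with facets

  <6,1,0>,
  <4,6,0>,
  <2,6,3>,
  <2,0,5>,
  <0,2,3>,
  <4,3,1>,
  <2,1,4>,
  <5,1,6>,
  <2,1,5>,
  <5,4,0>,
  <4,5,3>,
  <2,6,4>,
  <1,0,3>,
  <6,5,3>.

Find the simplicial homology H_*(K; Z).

H_0 = Z,  H_1 = Z^2,  H_2 = Z.

Fix the vertex order 0 < 1 < 2 < 3 < 4 < 5 < 6 and write every simplex with vertices in increasing order. Then dim K = 2 and the simplices of K are:

  0-simplices (7): [0], [1], [2], [3], [4], [5], [6]
  1-simplices (21): [0,1], [0,2], [0,3], [0,4], [0,5], [0,6], [1,2], [1,3], [1,4], [1,5], [1,6], [2,3], [2,4], [2,5], [2,6], [3,4], [3,5], [3,6], [4,5], [4,6], [5,6]
  2-simplices (14): [0,1,3], [0,1,6], [0,2,3], [0,2,5], [0,4,5], [0,4,6], [1,2,4], [1,2,5], [1,3,4], [1,5,6], [2,3,6], [2,4,6], [3,4,5], [3,5,6]

Hence C_0 ≅ Z^7, C_1 ≅ Z^21, C_2 ≅ Z^14.

The boundary map ∂_1: C_1 → C_0 is given by ∂[p,q] = [q] − [p]. For instance
  ∂[1,3] = [3] − [1].
This gives a 7×21 integer matrix of rank 6; reducing to Smith normal form yields diagonal entries (1,1,1,1,1,1).

Boundary ∂_2: C_2 → C_1 sends each 2-simplex [p,q,r] to [q,r] − [p,r] + [p,q]. For instance
  ∂[0,4,6] = [4,6] − [0,6] + [0,4],
  ∂[0,1,3] = [1,3] − [0,3] + [0,1].
This gives a 21×14 integer matrix of rank 13; reducing to Smith normal form yields diagonal entries (1,1,1,1,1,1,1,1,1,1,1,1,1).

Now H_k = ker ∂_k / im ∂_{k+1}, so:

  H_0: rank C_0 − rank ∂_1 = 7 − 6 = 1, and the invariant factors of ∂_1 are all 1, so H_0 = Z.
  H_1: rank ker ∂_1 − rank ∂_2 = (21 − 6) − 13 = 2, and the invariant factors of ∂_2 are all 1, so H_1 = Z^2.
  H_2: rank ker ∂_2 − rank ∂_3 = (14 − 13) − 0 = 1, and there is no ∂_3, so H_2 = Z.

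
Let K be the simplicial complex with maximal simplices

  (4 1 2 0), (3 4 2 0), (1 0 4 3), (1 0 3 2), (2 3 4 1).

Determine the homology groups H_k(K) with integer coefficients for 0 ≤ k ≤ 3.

H_0 = Z,  H_1 = 0,  H_2 = 0,  H_3 = Z.

Take the total order 0 < 1 < 2 < 3 < 4 on the vertex set. Then K (dimension 3) consists of the simplices:

  0-simplices (5): [0], [1], [2], [3], [4]
  1-simplices (10): [0,1], [0,2], [0,3], [0,4], [1,2], [1,3], [1,4], [2,3], [2,4], [3,4]
  2-simplices (10): [0,1,2], [0,1,3], [0,1,4], [0,2,3], [0,2,4], [0,3,4], [1,2,3], [1,2,4], [1,3,4], [2,3,4]
  3-simplices (5): [0,1,2,3], [0,1,2,4], [0,1,3,4], [0,2,3,4], [1,2,3,4]

so the chain groups are C_0 ≅ Z^5, C_1 ≅ Z^10, C_2 ≅ Z^10, C_3 ≅ Z^5.

The boundary map ∂_1: C_1 → C_0 maps an edge to its endpoints' difference, ∂[p,q] = q − p. For instance
  ∂[2,3] = [3] − [2].
The 5×10 boundary matrix has rank 4 and Smith normal form diag(1,1,1,1).

∂_2: C_2 → C_1 acts by ∂[p,q,r] = [q,r] − [p,r] + [p,q]. For instance
  ∂[1,2,4] = [2,4] − [1,4] + [1,2],
  ∂[0,1,3] = [1,3] − [0,3] + [0,1].
As a 10×10 matrix over Z this has rank 6, with invariant factors (1,1,1,1,1,1).

∂_3: C_3 → C_2 sends each 3-simplex σ to the alternating sum Σ_i (−1)^i (σ with its i-th vertex removed). For instance
  ∂[0,1,2,3] = [1,2,3] − [0,2,3] + [0,1,3] − [0,1,2],
  ∂[0,1,2,4] = [1,2,4] − [0,2,4] + [0,1,4] − [0,1,2].
The resulting 10×5 matrix has rank 4, and its Smith normal form has invariant factors (1,1,1,1).

Reading off H_k = ker ∂_k / im ∂_{k+1}:

  H_0: rank C_0 − rank ∂_1 = 5 − 4 = 1, and the invariant factors of ∂_1 are all 1, so H_0 = Z.
  H_1: rank ker ∂_1 − rank ∂_2 = (10 − 4) − 6 = 0, and the invariant factors of ∂_2 are all 1, so H_1 = 0.
  H_2: rank ker ∂_2 − rank ∂_3 = (10 − 6) − 4 = 0, and the invariant factors of ∂_3 are all 1, so H_2 = 0.
  H_3: rank ker ∂_3 − rank ∂_4 = (5 − 4) − 0 = 1, and there is no ∂_4, so H_3 = Z.

As a check, the Euler characteristic is 5 − 10 + 10 − 5 = 0, which agrees with 1 − 0 + 0 − 1 = 0.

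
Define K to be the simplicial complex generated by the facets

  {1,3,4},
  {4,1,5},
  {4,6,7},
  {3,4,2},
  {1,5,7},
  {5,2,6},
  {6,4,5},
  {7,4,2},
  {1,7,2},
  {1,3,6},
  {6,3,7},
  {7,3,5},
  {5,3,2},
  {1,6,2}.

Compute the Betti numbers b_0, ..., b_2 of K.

Fix the vertex order 1 < 2 < 3 < 4 < 5 < 6 < 7 and write every simplex with vertices in increasing order. Then dim K = 2 and the simplices of K are:

  0-simplices (7): [1], [2], [3], [4], [5], [6], [7]
  1-simplices (21): [1,2], [1,3], [1,4], [1,5], [1,6], [1,7], [2,3], [2,4], [2,5], [2,6], [2,7], [3,4], [3,5], [3,6], [3,7], [4,5], [4,6], [4,7], [5,6], [5,7], [6,7]
  2-simplices (14): [1,2,6], [1,2,7], [1,3,4], [1,3,6], [1,4,5], [1,5,7], [2,3,4], [2,3,5], [2,4,7], [2,5,6], [3,5,7], [3,6,7], [4,5,6], [4,6,7]

Hence C_0 ≅ Z^7, C_1 ≅ Z^21, C_2 ≅ Z^14.

Boundary ∂_1: C_1 → C_0 maps an edge to its endpoints' difference, ∂[p,q] = q − p. For instance
  ∂[3,7] = [7] − [3].
As a 7×21 matrix over Z this has rank 6, with invariant factors (1,1,1,1,1,1).

Boundary ∂_2: C_2 → C_1 sends each 2-simplex [p,q,r] to [q,r] − [p,r] + [p,q]. For instance
  ∂[1,2,7] = [2,7] − [1,7] + [1,2],
  ∂[1,3,6] = [3,6] − [1,6] + [1,3].
The resulting 21×14 matrix has rank 13, and its Smith normal form has invariant factors (1,1,1,1,1,1,1,1,1,1,1,1,1).

From H_k ≅ ker(∂_k) / im(∂_{k+1}) we obtain:

  H_0: rank C_0 − rank ∂_1 = 7 − 6 = 1, and the invariant factors of ∂_1 are all 1, so H_0 = Z.
  H_1: rank ker ∂_1 − rank ∂_2 = (21 − 6) − 13 = 2, and the invariant factors of ∂_2 are all 1, so H_1 = Z^2.
  H_2: rank ker ∂_2 − rank ∂_3 = (14 − 13) − 0 = 1, and there is no ∂_3, so H_2 = Z.

As a check, the Euler characteristic is 7 − 21 + 14 = 0, which agrees with 1 − 2 + 1 = 0.
(K is a triangulation of the torus T^2.)

Hence the Betti numbers are b_0 = 1, b_1 = 2, b_2 = 1.

b_0 = 1, b_1 = 2, b_2 = 1.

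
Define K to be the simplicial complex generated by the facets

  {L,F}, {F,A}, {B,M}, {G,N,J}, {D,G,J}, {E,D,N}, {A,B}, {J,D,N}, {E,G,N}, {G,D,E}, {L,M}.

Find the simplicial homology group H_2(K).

We work with the vertex ordering A < B < D < E < F < G < J < L < M < N. The simplices of K, each written with vertices in increasing order, are:

  0-simplices (10): A, B, D, E, F, G, J, L, M, N
  1-simplices (14): AB, AF, BM, DE, DG, DJ, DN, EG, EN, FL, GJ, GN, JN, LM
  2-simplices (6): DEG, DEN, DGJ, DJN, EGN, GJN

so the chain groups are C_0 ≅ Z^10, C_1 ≅ Z^14, C_2 ≅ Z^6.

Boundary ∂_1: C_1 → C_0 is given by ∂[p,q] = [q] − [p]. For instance
  ∂AF = F − A.
The 10×14 boundary matrix has rank 8 and Smith normal form diag(1,1,1,1,1,1,1,1).

Boundary ∂_2: C_2 → C_1 maps a triangle to the signed sum of its edges. For instance
  ∂DJN = JN − DN + DJ,
  ∂DEN = EN − DN + DE.
This gives a 14×6 integer matrix of rank 5; reducing to Smith normal form yields diagonal entries (1,1,1,1,1).

Computing H_k = (kernel of ∂_k) / (image of ∂_{k+1}):

  H_2: rank ker ∂_2 − rank ∂_3 = (6 − 5) − 0 = 1, and there is no ∂_3, so H_2 ≅ Z.

H_2 ≅ Z.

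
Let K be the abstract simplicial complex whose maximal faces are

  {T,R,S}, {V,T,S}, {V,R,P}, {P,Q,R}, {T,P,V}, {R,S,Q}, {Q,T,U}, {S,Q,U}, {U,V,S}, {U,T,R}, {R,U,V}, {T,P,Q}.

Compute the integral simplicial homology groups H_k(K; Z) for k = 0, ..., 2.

We work with the vertex ordering P < Q < R < S < T < U < V. The simplices of K, each written with vertices in increasing order, are:

  0-simplices (7): P, Q, R, S, T, U, V
  1-simplices (18): PQ, PR, PT, PV, QR, QS, QT, QU, RS, RT, RU, RV, ST, SU, SV, TU, TV, UV
  2-simplices (12): PQR, PQT, PRV, PTV, QRS, QSU, QTU, RST, RTU, RUV, STV, SUV

so the chain groups are C_0 ≅ Z^7, C_1 ≅ Z^18, C_2 ≅ Z^12.

Boundary ∂_1: C_1 → C_0 sends each edge [p,q] (with p < q) to q − p.
This gives a 7×18 integer matrix of rank 6; reducing to Smith normal form yields diagonal entries (1,1,1,1,1,1).

The boundary map ∂_2: C_2 → C_1 maps a triangle to the signed sum of its edges. For instance
  ∂PQT = QT − PT + PQ,
  ∂QTU = TU − QU + QT.
The resulting 18×12 matrix has rank 12, and its Smith normal form has invariant factors (1,1,1,1,1,1,1,1,1,1,1,2).

Computing H_k = (kernel of ∂_k) / (image of ∂_{k+1}):

  H_0: rank C_0 − rank ∂_1 = 7 − 6 = 1, and the invariant factors of ∂_1 are all 1, so H_0 ≅ Z.
  H_1: rank ker ∂_1 − rank ∂_2 = (18 − 6) − 12 = 0, and ∂_2 has invariant factor 2 > 1, so H_1 ≅ Z/2Z.
  H_2: rank ker ∂_2 − rank ∂_3 = (12 − 12) − 0 = 0, and there is no ∂_3, so H_2 ≅ 0.

H_0 ≅ Z,  H_1 ≅ Z/2Z,  H_2 = 0.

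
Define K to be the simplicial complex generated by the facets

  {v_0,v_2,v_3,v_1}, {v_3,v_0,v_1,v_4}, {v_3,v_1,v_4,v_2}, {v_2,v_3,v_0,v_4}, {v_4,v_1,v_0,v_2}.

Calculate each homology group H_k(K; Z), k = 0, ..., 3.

Take the total order v_0 < v_1 < v_2 < v_3 < v_4 on the vertex set. Then K (dimension 3) consists of the simplices:

  0-simplices (5): [v_0], [v_1], [v_2], [v_3], [v_4]
  1-simplices (10): [v_0,v_1], [v_0,v_2], [v_0,v_3], [v_0,v_4], [v_1,v_2], [v_1,v_3], [v_1,v_4], [v_2,v_3], [v_2,v_4], [v_3,v_4]
  2-simplices (10): [v_0,v_1,v_2], [v_0,v_1,v_3], [v_0,v_1,v_4], [v_0,v_2,v_3], [v_0,v_2,v_4], [v_0,v_3,v_4], [v_1,v_2,v_3], [v_1,v_2,v_4], [v_1,v_3,v_4], [v_2,v_3,v_4]
  3-simplices (5): [v_0,v_1,v_2,v_3], [v_0,v_1,v_2,v_4], [v_0,v_1,v_3,v_4], [v_0,v_2,v_3,v_4], [v_1,v_2,v_3,v_4]

giving chain groups C_0 ≅ Z^5, C_1 ≅ Z^10, C_2 ≅ Z^10, C_3 ≅ Z^5.

∂_1: C_1 → C_0 maps an edge to its endpoints' difference, ∂[p,q] = q − p. For instance
  ∂[v_1,v_4] = [v_4] − [v_1].
The resulting 5×10 matrix has rank 4, and its Smith normal form has invariant factors (1,1,1,1).

The boundary map ∂_2: C_2 → C_1 acts by ∂[p,q,r] = [q,r] − [p,r] + [p,q]. For instance
  ∂[v_0,v_1,v_2] = [v_1,v_2] − [v_0,v_2] + [v_0,v_1],
  ∂[v_0,v_1,v_4] = [v_1,v_4] − [v_0,v_4] + [v_0,v_1].
The 10×10 boundary matrix has rank 6 and Smith normal form diag(1,1,1,1,1,1).

Boundary ∂_3: C_3 → C_2 sends each 3-simplex σ to the alternating sum Σ_i (−1)^i (σ with its i-th vertex removed). For instance
  ∂[v_0,v_2,v_3,v_4] = [v_2,v_3,v_4] − [v_0,v_3,v_4] + [v_0,v_2,v_4] − [v_0,v_2,v_3],
  ∂[v_0,v_1,v_3,v_4] = [v_1,v_3,v_4] − [v_0,v_3,v_4] + [v_0,v_1,v_4] − [v_0,v_1,v_3].
The resulting 10×5 matrix has rank 4, and its Smith normal form has invariant factors (1,1,1,1).

From H_k ≅ ker(∂_k) / im(∂_{k+1}) we obtain:

  H_0: rank C_0 − rank ∂_1 = 5 − 4 = 1, and the invariant factors of ∂_1 are all 1, so H_0 = Z.
  H_1: rank ker ∂_1 − rank ∂_2 = (10 − 4) − 6 = 0, and the invariant factors of ∂_2 are all 1, so H_1 = 0.
  H_2: rank ker ∂_2 − rank ∂_3 = (10 − 6) − 4 = 0, and the invariant factors of ∂_3 are all 1, so H_2 = 0.
  H_3: rank ker ∂_3 − rank ∂_4 = (5 − 4) − 0 = 1, and there is no ∂_4, so H_3 = Z.

As a check, the Euler characteristic is 5 − 10 + 10 − 5 = 0, which agrees with 1 − 0 + 0 − 1 = 0.

H_0 ≅ Z,  H_1 = 0,  H_2 = 0,  H_3 ≅ Z.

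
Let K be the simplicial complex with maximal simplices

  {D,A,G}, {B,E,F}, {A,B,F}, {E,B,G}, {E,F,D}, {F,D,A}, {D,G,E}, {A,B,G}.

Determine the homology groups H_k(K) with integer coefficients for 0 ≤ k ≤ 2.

H_0 ≅ Z,  H_1 = 0,  H_2 ≅ Z.

Fix the vertex order A < B < D < E < F < G and write every simplex with vertices in increasing order. Then dim K = 2 and the simplices of K are:

  0-simplices (6): A, B, D, E, F, G
  1-simplices (12): AB, AD, AF, AG, BE, BF, BG, DE, DF, DG, EF, EG
  2-simplices (8): ABF, ABG, ADF, ADG, BEF, BEG, DEF, DEG

Hence C_0 ≅ Z^6, C_1 ≅ Z^12, C_2 ≅ Z^8.

Boundary ∂_1: C_1 → C_0 sends each edge [p,q] (with p < q) to q − p. For instance
  ∂EG = G − E.
The resulting 6×12 matrix has rank 5, and its Smith normal form has invariant factors (1,1,1,1,1).

∂_2: C_2 → C_1 sends each 2-simplex [p,q,r] to [q,r] − [p,r] + [p,q]. For instance
  ∂ABG = BG − AG + AB,
  ∂DEF = EF − DF + DE.
The resulting 12×8 matrix has rank 7, and its Smith normal form has invariant factors (1,1,1,1,1,1,1).

Now H_k = ker ∂_k / im ∂_{k+1}, so:

  H_0: rank C_0 − rank ∂_1 = 6 − 5 = 1, and the invariant factors of ∂_1 are all 1, so H_0 ≅ Z.
  H_1: rank ker ∂_1 − rank ∂_2 = (12 − 5) − 7 = 0, and the invariant factors of ∂_2 are all 1, so H_1 ≅ 0.
  H_2: rank ker ∂_2 − rank ∂_3 = (8 − 7) − 0 = 1, and there is no ∂_3, so H_2 ≅ Z.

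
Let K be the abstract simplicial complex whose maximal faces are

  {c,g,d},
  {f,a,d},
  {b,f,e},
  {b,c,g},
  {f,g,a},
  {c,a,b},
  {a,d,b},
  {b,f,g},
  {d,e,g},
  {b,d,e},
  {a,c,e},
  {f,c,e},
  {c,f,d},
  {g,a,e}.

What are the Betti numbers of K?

b_0 = 1, b_1 = 2, b_2 = 1.

Fix the vertex order a < b < c < d < e < f < g and write every simplex with vertices in increasing order. Then dim K = 2 and the simplices of K are:

  0-simplices (7): a, b, c, d, e, f, g
  1-simplices (21): ab, ac, ad, ae, af, ag, bc, bd, be, bf, bg, cd, ce, cf, cg, de, df, dg, ef, eg, fg
  2-simplices (14): abc, abd, ace, adf, aeg, afg, bcg, bde, bef, bfg, cdf, cdg, cef, deg

so the chain groups are C_0 ≅ Z^7, C_1 ≅ Z^21, C_2 ≅ Z^14.

∂_1: C_1 → C_0 is given by ∂[p,q] = [q] − [p]. For instance
  ∂ag = g − a.
As a 7×21 matrix over Z this has rank 6, with invariant factors (1,1,1,1,1,1).

∂_2: C_2 → C_1 maps a triangle to the signed sum of its edges. For instance
  ∂bfg = fg − bg + bf,
  ∂abd = bd − ad + ab.
As a 21×14 matrix over Z this has rank 13, with invariant factors (1,1,1,1,1,1,1,1,1,1,1,1,1).

Now H_k = ker ∂_k / im ∂_{k+1}, so:

  H_0: rank C_0 − rank ∂_1 = 7 − 6 = 1, and the invariant factors of ∂_1 are all 1, so H_0 = Z.
  H_1: rank ker ∂_1 − rank ∂_2 = (21 − 6) − 13 = 2, and the invariant factors of ∂_2 are all 1, so H_1 = Z^2.
  H_2: rank ker ∂_2 − rank ∂_3 = (14 − 13) − 0 = 1, and there is no ∂_3, so H_2 = Z.

As a check, the Euler characteristic is 7 − 21 + 14 = 0, which agrees with 1 − 2 + 1 = 0.
(K is a triangulation of the torus T^2.)

Hence the Betti numbers are b_0 = 1, b_1 = 2, b_2 = 1.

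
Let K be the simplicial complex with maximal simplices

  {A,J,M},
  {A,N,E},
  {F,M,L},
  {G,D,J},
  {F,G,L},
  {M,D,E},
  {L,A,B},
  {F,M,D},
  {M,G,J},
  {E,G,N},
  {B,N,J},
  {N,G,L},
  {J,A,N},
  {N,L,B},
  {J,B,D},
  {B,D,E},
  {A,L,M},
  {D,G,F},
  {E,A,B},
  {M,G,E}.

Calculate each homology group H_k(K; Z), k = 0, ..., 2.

H_0 ≅ Z,  H_1 ≅ Z ⊕ Z/2,  H_2 = 0.

Take the total order A < B < D < E < F < G < J < L < M < N on the vertex set. Then K (dimension 2) consists of the simplices:

  0-simplices (10): A, B, D, E, F, G, J, L, M, N
  1-simplices (30): AB, AE, AJ, AL, AM, AN, BD, BE, BJ, BL, BN, DE, DF, DG, DJ, DM, EG, EM, EN, FG, FL, FM, GJ, GL, GM, GN, JM, JN, LM, LN
  2-simplices (20): ABE, ABL, AEN, AJM, AJN, ALM, BDE, BDJ, BJN, BLN, DEM, DFG, DFM, DGJ, EGM, EGN, FGL, FLM, GJM, GLN

giving chain groups C_0 ≅ Z^10, C_1 ≅ Z^30, C_2 ≅ Z^20.

The boundary map ∂_1: C_1 → C_0 maps an edge to its endpoints' difference, ∂[p,q] = q − p.
The 10×30 boundary matrix has rank 9 and Smith normal form diag(1,1,1,1,1,1,1,1,1).

∂_2: C_2 → C_1 sends each 2-simplex [p,q,r] to [q,r] − [p,r] + [p,q]. For instance
  ∂EGM = GM − EM + EG,
  ∂DEM = EM − DM + DE.
As a 30×20 matrix over Z this has rank 20, with invariant factors (1,1,1,1,1,1,1,1,1,1,1,1,1,1,1,1,1,1,1,2).

Reading off H_k = ker ∂_k / im ∂_{k+1}:

  H_0: rank C_0 − rank ∂_1 = 10 − 9 = 1, and the invariant factors of ∂_1 are all 1, so H_0 = Z.
  H_1: rank ker ∂_1 − rank ∂_2 = (30 − 9) − 20 = 1, and ∂_2 has invariant factor 2 > 1, so H_1 = Z ⊕ Z/2.
  H_2: rank ker ∂_2 − rank ∂_3 = (20 − 20) − 0 = 0, and there is no ∂_3, so H_2 = 0.

(K is a triangulation of the Klein bottle.)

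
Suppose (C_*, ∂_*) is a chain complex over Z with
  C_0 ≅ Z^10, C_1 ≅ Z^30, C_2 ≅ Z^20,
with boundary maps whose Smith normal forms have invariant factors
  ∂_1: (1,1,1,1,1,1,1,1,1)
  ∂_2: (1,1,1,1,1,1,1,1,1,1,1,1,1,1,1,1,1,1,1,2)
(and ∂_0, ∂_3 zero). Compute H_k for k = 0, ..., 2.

H_0: b_0 = 10 − 0 − 9 = 1; torsion from ∂_1 factors > 1: none. So H_0 = Z.
H_1: b_1 = 30 − 9 − 20 = 1; torsion from ∂_2 factors > 1: [2]. So H_1 = Z ⊕ Z_2.
H_2: b_2 = 20 − 20 − 0 = 0; torsion from ∂_3 factors > 1: none. So H_2 = 0.

H_0 = Z,  H_1 = Z ⊕ Z_2,  H_2 = 0.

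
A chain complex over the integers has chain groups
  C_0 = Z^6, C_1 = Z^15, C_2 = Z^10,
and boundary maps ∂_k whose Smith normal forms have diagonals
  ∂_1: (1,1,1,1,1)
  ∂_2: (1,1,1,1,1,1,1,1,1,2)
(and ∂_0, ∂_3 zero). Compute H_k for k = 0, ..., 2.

H_0 = Z,  H_1 = Z/2,  H_2 = 0.

H_0: b_0 = 6 − 0 − 5 = 1; torsion from ∂_1 factors > 1: none. So H_0 = Z.
H_1: b_1 = 15 − 5 − 10 = 0; torsion from ∂_2 factors > 1: [2]. So H_1 = Z/2.
H_2: b_2 = 10 − 10 − 0 = 0; torsion from ∂_3 factors > 1: none. So H_2 = 0.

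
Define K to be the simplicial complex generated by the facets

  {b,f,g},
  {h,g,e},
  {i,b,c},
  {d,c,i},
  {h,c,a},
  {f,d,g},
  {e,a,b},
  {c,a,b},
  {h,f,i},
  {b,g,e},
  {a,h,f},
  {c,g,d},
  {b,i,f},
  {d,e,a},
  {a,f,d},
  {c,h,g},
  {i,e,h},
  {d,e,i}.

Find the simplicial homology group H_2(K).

H_2 ≅ Z.

We work with the vertex ordering a < b < c < d < e < f < g < h < i. The simplices of K, each written with vertices in increasing order, are:

  0-simplices (9): a, b, c, d, e, f, g, h, i
  1-simplices (27): ab, ac, ad, ae, af, ah, bc, be, bf, bg, bi, cd, cg, ch, ci, de, df, dg, di, eg, eh, ei, fg, fh, fi, gh, hi
  2-simplices (18): abc, abe, ach, ade, adf, afh, bci, beg, bfg, bfi, cdg, cdi, cgh, dei, dfg, egh, ehi, fhi

so the chain groups are C_0 ≅ Z^9, C_1 ≅ Z^27, C_2 ≅ Z^18.

The boundary map ∂_1: C_1 → C_0 sends each edge [p,q] (with p < q) to q − p. For instance
  ∂ad = d − a.
The 9×27 boundary matrix has rank 8 and Smith normal form diag(1,1,1,1,1,1,1,1).

Boundary ∂_2: C_2 → C_1 maps a triangle to the signed sum of its edges. For instance
  ∂beg = eg − bg + be,
  ∂ehi = hi − ei + eh.
As a 27×18 matrix over Z this has rank 17, with invariant factors (1,1,1,1,1,1,1,1,1,1,1,1,1,1,1,1,1).

Computing H_k = (kernel of ∂_k) / (image of ∂_{k+1}):

  H_2: rank ker ∂_2 − rank ∂_3 = (18 − 17) − 0 = 1, and there is no ∂_3, so H_2 ≅ Z.

(K is a triangulation of the torus T^2.)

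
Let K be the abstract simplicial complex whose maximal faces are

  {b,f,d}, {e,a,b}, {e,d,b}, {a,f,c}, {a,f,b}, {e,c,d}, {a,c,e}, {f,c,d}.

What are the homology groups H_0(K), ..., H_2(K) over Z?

H_0 = Z,  H_1 = 0,  H_2 = Z.

K has 6 vertices, 12 edges, 8 triangles.
rank ∂_0 = 0, rank ∂_1 = 5 ⇒ b_0 = 6 − 0 − 5 = 1; all invariant factors of ∂_1 are 1 so no torsion. So H_0 ≅ Z.
rank ∂_1 = 5, rank ∂_2 = 7 ⇒ b_1 = 12 − 5 − 7 = 0; all invariant factors of ∂_2 are 1 so no torsion. So H_1 ≅ 0.
rank ∂_2 = 7, rank ∂_3 = 0 ⇒ b_2 = 8 − 7 − 0 = 1. So H_2 ≅ Z.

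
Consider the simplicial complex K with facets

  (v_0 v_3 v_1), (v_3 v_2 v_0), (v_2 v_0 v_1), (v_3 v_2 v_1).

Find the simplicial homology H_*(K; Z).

We work with the vertex ordering v_0 < v_1 < v_2 < v_3. The simplices of K, each written with vertices in increasing order, are:

  0-simplices (4): [v_0], [v_1], [v_2], [v_3]
  1-simplices (6): [v_0,v_1], [v_0,v_2], [v_0,v_3], [v_1,v_2], [v_1,v_3], [v_2,v_3]
  2-simplices (4): [v_0,v_1,v_2], [v_0,v_1,v_3], [v_0,v_2,v_3], [v_1,v_2,v_3]

Hence C_0 ≅ Z^4, C_1 ≅ Z^6, C_2 ≅ Z^4.

Boundary ∂_1: C_1 → C_0 sends each edge [p,q] (with p < q) to q − p. For instance
  ∂[v_1,v_3] = [v_3] − [v_1].
As a 4×6 matrix over Z this has rank 3, with invariant factors (1,1,1).

Boundary ∂_2: C_2 → C_1 maps a triangle to the signed sum of its edges. For instance
  ∂[v_0,v_1,v_2] = [v_1,v_2] − [v_0,v_2] + [v_0,v_1],
  ∂[v_1,v_2,v_3] = [v_2,v_3] − [v_1,v_3] + [v_1,v_2].
The 6×4 boundary matrix has rank 3 and Smith normal form diag(1,1,1).

Now H_k = ker ∂_k / im ∂_{k+1}, so:

  H_0: rank C_0 − rank ∂_1 = 4 − 3 = 1, and the invariant factors of ∂_1 are all 1, so H_0 ≅ Z.
  H_1: rank ker ∂_1 − rank ∂_2 = (6 − 3) − 3 = 0, and the invariant factors of ∂_2 are all 1, so H_1 ≅ 0.
  H_2: rank ker ∂_2 − rank ∂_3 = (4 − 3) − 0 = 1, and there is no ∂_3, so H_2 ≅ Z.

(K is a triangulation of the 2-sphere S^2.)

H_0 ≅ Z,  H_1 = 0,  H_2 ≅ Z.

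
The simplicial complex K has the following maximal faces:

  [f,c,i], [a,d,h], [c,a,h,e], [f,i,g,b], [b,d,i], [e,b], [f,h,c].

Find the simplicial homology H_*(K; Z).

H_0 ≅ Z,  H_1 ≅ Z^2,  H_2 = 0,  H_3 = 0.

We work with the vertex ordering a < b < c < d < e < f < g < h < i. The simplices of K, each written with vertices in increasing order, are:

  0-simplices (9): a, b, c, d, e, f, g, h, i
  1-simplices (20): ac, ad, ae, ah, bd, be, bf, bg, bi, ce, cf, ch, ci, dh, di, eh, fg, fh, fi, gi
  2-simplices (12): ace, ach, adh, aeh, bdi, bfg, bfi, bgi, ceh, cfh, cfi, fgi
  3-simplices (2): aceh, bfgi

giving chain groups C_0 ≅ Z^9, C_1 ≅ Z^20, C_2 ≅ Z^12, C_3 ≅ Z^2.

The boundary map ∂_1: C_1 → C_0 maps an edge to its endpoints' difference, ∂[p,q] = q − p.
As a 9×20 matrix over Z this has rank 8, with invariant factors (1,1,1,1,1,1,1,1).

Boundary ∂_2: C_2 → C_1 acts by ∂[p,q,r] = [q,r] − [p,r] + [p,q]. For instance
  ∂bfi = fi − bi + bf,
  ∂cfi = fi − ci + cf.
The resulting 20×12 matrix has rank 10, and its Smith normal form has invariant factors (1,1,1,1,1,1,1,1,1,1).

∂_3: C_3 → C_2 sends each 3-simplex σ to the alternating sum Σ_i (−1)^i (σ with its i-th vertex removed). For instance
  ∂bfgi = fgi − bgi + bfi − bfg,
  ∂aceh = ceh − aeh + ach − ace.
The 12×2 boundary matrix has rank 2 and Smith normal form diag(1,1).

Computing H_k = (kernel of ∂_k) / (image of ∂_{k+1}):

  H_0: rank C_0 − rank ∂_1 = 9 − 8 = 1, and the invariant factors of ∂_1 are all 1, so H_0 = Z.
  H_1: rank ker ∂_1 − rank ∂_2 = (20 − 8) − 10 = 2, and the invariant factors of ∂_2 are all 1, so H_1 = Z^2.
  H_2: rank ker ∂_2 − rank ∂_3 = (12 − 10) − 2 = 0, and the invariant factors of ∂_3 are all 1, so H_2 = 0.
  H_3: rank ker ∂_3 − rank ∂_4 = (2 − 2) − 0 = 0, and there is no ∂_4, so H_3 = 0.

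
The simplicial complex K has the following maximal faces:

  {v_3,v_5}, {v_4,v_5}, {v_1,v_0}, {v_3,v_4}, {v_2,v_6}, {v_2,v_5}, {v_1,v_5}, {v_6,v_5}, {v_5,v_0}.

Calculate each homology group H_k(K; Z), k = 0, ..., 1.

We work with the vertex ordering v_0 < v_1 < v_2 < v_3 < v_4 < v_5 < v_6. The simplices of K, each written with vertices in increasing order, are:

  0-simplices (7): [v_0], [v_1], [v_2], [v_3], [v_4], [v_5], [v_6]
  1-simplices (9): [v_0,v_1], [v_0,v_5], [v_1,v_5], [v_2,v_5], [v_2,v_6], [v_3,v_4], [v_3,v_5], [v_4,v_5], [v_5,v_6]

so the chain groups are C_0 ≅ Z^7, C_1 ≅ Z^9.

The boundary map ∂_1: C_1 → C_0 is given by ∂[p,q] = [q] − [p]. For instance
  ∂[v_3,v_4] = [v_4] − [v_3].
The resulting 7×9 matrix has rank 6, and its Smith normal form has invariant factors (1,1,1,1,1,1).

From H_k ≅ ker(∂_k) / im(∂_{k+1}) we obtain:

  H_0: rank C_0 − rank ∂_1 = 7 − 6 = 1, and the invariant factors of ∂_1 are all 1, so H_0 = Z.
  H_1: rank ker ∂_1 − rank ∂_2 = (9 − 6) − 0 = 3, and there is no ∂_2, so H_1 = Z^3.

(K is a triangulation of a wedge of 3 circles.)

H_0 = Z,  H_1 = Z^3.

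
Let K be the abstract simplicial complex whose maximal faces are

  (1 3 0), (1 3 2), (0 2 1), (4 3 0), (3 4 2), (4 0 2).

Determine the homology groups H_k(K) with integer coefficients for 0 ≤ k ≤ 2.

Order the vertices as 0 < 1 < 2 < 3 < 4. Listing each simplex with vertices in this order, K has dimension 2 with simplices:

  0-simplices (5): [0], [1], [2], [3], [4]
  1-simplices (9): [0,1], [0,2], [0,3], [0,4], [1,2], [1,3], [2,3], [2,4], [3,4]
  2-simplices (6): [0,1,2], [0,1,3], [0,2,4], [0,3,4], [1,2,3], [2,3,4]

so the chain groups are C_0 ≅ Z^5, C_1 ≅ Z^9, C_2 ≅ Z^6.

∂_1: C_1 → C_0 is given by ∂[p,q] = [q] − [p]. For instance
  ∂[0,3] = [3] − [0].
The resulting 5×9 matrix has rank 4, and its Smith normal form has invariant factors (1,1,1,1).

The boundary map ∂_2: C_2 → C_1 maps a triangle to the signed sum of its edges. For instance
  ∂[2,3,4] = [3,4] − [2,4] + [2,3],
  ∂[0,2,4] = [2,4] − [0,4] + [0,2].
As a 9×6 matrix over Z this has rank 5, with invariant factors (1,1,1,1,1).

Computing H_k = (kernel of ∂_k) / (image of ∂_{k+1}):

  H_0: rank C_0 − rank ∂_1 = 5 − 4 = 1, and the invariant factors of ∂_1 are all 1, so H_0 = Z.
  H_1: rank ker ∂_1 − rank ∂_2 = (9 − 4) − 5 = 0, and the invariant factors of ∂_2 are all 1, so H_1 = 0.
  H_2: rank ker ∂_2 − rank ∂_3 = (6 − 5) − 0 = 1, and there is no ∂_3, so H_2 = Z.

H_0 ≅ Z,  H_1 = 0,  H_2 ≅ Z.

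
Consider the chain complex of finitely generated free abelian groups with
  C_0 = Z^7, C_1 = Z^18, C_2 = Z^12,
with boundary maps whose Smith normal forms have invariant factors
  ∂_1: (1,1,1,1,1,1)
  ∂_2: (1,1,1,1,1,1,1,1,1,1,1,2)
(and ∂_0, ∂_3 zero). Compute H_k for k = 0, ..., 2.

H_0: b_0 = 7 − 0 − 6 = 1; torsion from ∂_1 factors > 1: none. So H_0 ≅ Z.
H_1: b_1 = 18 − 6 − 12 = 0; torsion from ∂_2 factors > 1: [2]. So H_1 ≅ Z_2.
H_2: b_2 = 12 − 12 − 0 = 0; torsion from ∂_3 factors > 1: none. So H_2 ≅ 0.

H_0 ≅ Z,  H_1 ≅ Z_2,  H_2 = 0.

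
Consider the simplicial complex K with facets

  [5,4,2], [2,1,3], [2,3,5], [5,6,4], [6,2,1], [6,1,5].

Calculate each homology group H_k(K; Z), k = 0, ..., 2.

H_0 ≅ Z,  H_1 ≅ Z,  H_2 = 0.

Order the vertices as 1 < 2 < 3 < 4 < 5 < 6. Listing each simplex with vertices in this order, K has dimension 2 with simplices:

  0-simplices (6): [1], [2], [3], [4], [5], [6]
  1-simplices (12): [1,2], [1,3], [1,5], [1,6], [2,3], [2,4], [2,5], [2,6], [3,5], [4,5], [4,6], [5,6]
  2-simplices (6): [1,2,3], [1,2,6], [1,5,6], [2,3,5], [2,4,5], [4,5,6]

giving chain groups C_0 ≅ Z^6, C_1 ≅ Z^12, C_2 ≅ Z^6.

Boundary ∂_1: C_1 → C_0 sends each edge [p,q] (with p < q) to q − p. For instance
  ∂[1,6] = [6] − [1].
As a 6×12 matrix over Z this has rank 5, with invariant factors (1,1,1,1,1).

Boundary ∂_2: C_2 → C_1 sends each 2-simplex [p,q,r] to [q,r] − [p,r] + [p,q]. For instance
  ∂[2,3,5] = [3,5] − [2,5] + [2,3],
  ∂[1,2,6] = [2,6] − [1,6] + [1,2].
This gives a 12×6 integer matrix of rank 6; reducing to Smith normal form yields diagonal entries (1,1,1,1,1,1).

From H_k ≅ ker(∂_k) / im(∂_{k+1}) we obtain:

  H_0: rank C_0 − rank ∂_1 = 6 − 5 = 1, and the invariant factors of ∂_1 are all 1, so H_0 = Z.
  H_1: rank ker ∂_1 − rank ∂_2 = (12 − 5) − 6 = 1, and the invariant factors of ∂_2 are all 1, so H_1 = Z.
  H_2: rank ker ∂_2 − rank ∂_3 = (6 − 6) − 0 = 0, and there is no ∂_3, so H_2 = 0.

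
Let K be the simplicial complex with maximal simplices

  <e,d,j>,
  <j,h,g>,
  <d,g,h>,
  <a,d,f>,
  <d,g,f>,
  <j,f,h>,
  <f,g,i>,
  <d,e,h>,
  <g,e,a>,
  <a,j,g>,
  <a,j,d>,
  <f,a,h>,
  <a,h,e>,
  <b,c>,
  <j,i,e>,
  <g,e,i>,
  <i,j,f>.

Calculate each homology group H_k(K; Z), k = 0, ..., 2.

H_0 ≅ Z^2,  H_1 ≅ Z^2,  H_2 ≅ Z.

We work with the vertex ordering a < b < c < d < e < f < g < h < i < j. The simplices of K, each written with vertices in increasing order, are:

  0-simplices (10): a, b, c, d, e, f, g, h, i, j
  1-simplices (25): ad, ae, af, ag, ah, aj, bc, de, df, dg, dh, dj, eg, eh, ei, ej, fg, fh, fi, fj, gh, gi, gj, hj, ij
  2-simplices (16): adf, adj, aeg, aeh, afh, agj, deh, dej, dfg, dgh, egi, eij, fgi, fhj, fij, ghj

giving chain groups C_0 ≅ Z^10, C_1 ≅ Z^25, C_2 ≅ Z^16.

Boundary ∂_1: C_1 → C_0 is given by ∂[p,q] = [q] − [p]. For instance
  ∂ah = h − a.
As a 10×25 matrix over Z this has rank 8, with invariant factors (1,1,1,1,1,1,1,1).

The boundary map ∂_2: C_2 → C_1 maps a triangle to the signed sum of its edges. For instance
  ∂ghj = hj − gj + gh,
  ∂dfg = fg − dg + df.
The resulting 25×16 matrix has rank 15, and its Smith normal form has invariant factors (1,1,1,1,1,1,1,1,1,1,1,1,1,1,1).

Reading off H_k = ker ∂_k / im ∂_{k+1}:

  H_0: rank C_0 − rank ∂_1 = 10 − 8 = 2, and the invariant factors of ∂_1 are all 1, so H_0 = Z^2.
  H_1: rank ker ∂_1 − rank ∂_2 = (25 − 8) − 15 = 2, and the invariant factors of ∂_2 are all 1, so H_1 = Z^2.
  H_2: rank ker ∂_2 − rank ∂_3 = (16 − 15) − 0 = 1, and there is no ∂_3, so H_2 = Z.

(K is a triangulation of the disjoint union of the torus T^2 and the 1-simplex.)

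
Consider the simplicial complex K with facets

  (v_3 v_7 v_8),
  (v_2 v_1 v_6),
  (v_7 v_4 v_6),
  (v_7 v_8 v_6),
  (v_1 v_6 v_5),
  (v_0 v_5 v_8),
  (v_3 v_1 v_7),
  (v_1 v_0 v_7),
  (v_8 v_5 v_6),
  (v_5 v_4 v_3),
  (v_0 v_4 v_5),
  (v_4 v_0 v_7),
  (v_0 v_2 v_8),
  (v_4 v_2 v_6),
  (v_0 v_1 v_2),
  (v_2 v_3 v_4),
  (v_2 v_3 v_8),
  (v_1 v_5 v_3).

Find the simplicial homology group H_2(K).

Take the total order v_0 < v_1 < v_2 < v_3 < v_4 < v_5 < v_6 < v_7 < v_8 on the vertex set. Then K (dimension 2) consists of the simplices:

  0-simplices (9): [v_0], [v_1], [v_2], [v_3], [v_4], [v_5], [v_6], [v_7], [v_8]
  1-simplices (27): (27 of them)
  2-simplices (18): (18 of them)

giving chain groups C_0 ≅ Z^9, C_1 ≅ Z^27, C_2 ≅ Z^18.

∂_1: C_1 → C_0 is given by ∂[p,q] = [q] − [p]. For instance
  ∂[v_3,v_4] = [v_4] − [v_3].
The resulting 9×27 matrix has rank 8, and its Smith normal form has invariant factors (1,1,1,1,1,1,1,1).

The boundary map ∂_2: C_2 → C_1 maps a triangle to the signed sum of its edges. For instance
  ∂[v_2,v_3,v_4] = [v_3,v_4] − [v_2,v_4] + [v_2,v_3],
  ∂[v_6,v_7,v_8] = [v_7,v_8] − [v_6,v_8] + [v_6,v_7].
This gives a 27×18 integer matrix of rank 17; reducing to Smith normal form yields diagonal entries (1,1,1,1,1,1,1,1,1,1,1,1,1,1,1,1,1).

From H_k ≅ ker(∂_k) / im(∂_{k+1}) we obtain:

  H_2: rank ker ∂_2 − rank ∂_3 = (18 − 17) − 0 = 1, and there is no ∂_3, so H_2 = Z.

H_2 ≅ Z.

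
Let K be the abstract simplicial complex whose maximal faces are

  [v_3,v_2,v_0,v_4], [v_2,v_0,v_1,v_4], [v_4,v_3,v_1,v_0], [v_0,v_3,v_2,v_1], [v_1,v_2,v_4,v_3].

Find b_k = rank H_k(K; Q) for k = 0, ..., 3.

b_0 = 1, b_1 = 0, b_2 = 0, b_3 = 1.

Take the total order v_0 < v_1 < v_2 < v_3 < v_4 on the vertex set. Then K (dimension 3) consists of the simplices:

  0-simplices (5): [v_0], [v_1], [v_2], [v_3], [v_4]
  1-simplices (10): [v_0,v_1], [v_0,v_2], [v_0,v_3], [v_0,v_4], [v_1,v_2], [v_1,v_3], [v_1,v_4], [v_2,v_3], [v_2,v_4], [v_3,v_4]
  2-simplices (10): [v_0,v_1,v_2], [v_0,v_1,v_3], [v_0,v_1,v_4], [v_0,v_2,v_3], [v_0,v_2,v_4], [v_0,v_3,v_4], [v_1,v_2,v_3], [v_1,v_2,v_4], [v_1,v_3,v_4], [v_2,v_3,v_4]
  3-simplices (5): [v_0,v_1,v_2,v_3], [v_0,v_1,v_2,v_4], [v_0,v_1,v_3,v_4], [v_0,v_2,v_3,v_4], [v_1,v_2,v_3,v_4]

giving chain groups C_0 ≅ Z^5, C_1 ≅ Z^10, C_2 ≅ Z^10, C_3 ≅ Z^5.

∂_1: C_1 → C_0 sends each edge [p,q] (with p < q) to q − p. For instance
  ∂[v_0,v_3] = [v_3] − [v_0].
This gives a 5×10 integer matrix of rank 4; reducing to Smith normal form yields diagonal entries (1,1,1,1).

Boundary ∂_2: C_2 → C_1 sends each 2-simplex [p,q,r] to [q,r] − [p,r] + [p,q]. For instance
  ∂[v_1,v_2,v_3] = [v_2,v_3] − [v_1,v_3] + [v_1,v_2],
  ∂[v_1,v_3,v_4] = [v_3,v_4] − [v_1,v_4] + [v_1,v_3].
The resulting 10×10 matrix has rank 6, and its Smith normal form has invariant factors (1,1,1,1,1,1).

Boundary ∂_3: C_3 → C_2 sends each 3-simplex σ to the alternating sum Σ_i (−1)^i (σ with its i-th vertex removed). For instance
  ∂[v_1,v_2,v_3,v_4] = [v_2,v_3,v_4] − [v_1,v_3,v_4] + [v_1,v_2,v_4] − [v_1,v_2,v_3],
  ∂[v_0,v_1,v_2,v_3] = [v_1,v_2,v_3] − [v_0,v_2,v_3] + [v_0,v_1,v_3] − [v_0,v_1,v_2].
This gives a 10×5 integer matrix of rank 4; reducing to Smith normal form yields diagonal entries (1,1,1,1).

Computing H_k = (kernel of ∂_k) / (image of ∂_{k+1}):

  H_0: rank C_0 − rank ∂_1 = 5 − 4 = 1, and the invariant factors of ∂_1 are all 1, so H_0 = Z.
  H_1: rank ker ∂_1 − rank ∂_2 = (10 − 4) − 6 = 0, and the invariant factors of ∂_2 are all 1, so H_1 = 0.
  H_2: rank ker ∂_2 − rank ∂_3 = (10 − 6) − 4 = 0, and the invariant factors of ∂_3 are all 1, so H_2 = 0.
  H_3: rank ker ∂_3 − rank ∂_4 = (5 − 4) − 0 = 1, and there is no ∂_4, so H_3 = Z.

As a check, the Euler characteristic is 5 − 10 + 10 − 5 = 0, which agrees with 1 − 0 + 0 − 1 = 0.

Hence the Betti numbers are b_0 = 1, b_1 = 0, b_2 = 0, b_3 = 1.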